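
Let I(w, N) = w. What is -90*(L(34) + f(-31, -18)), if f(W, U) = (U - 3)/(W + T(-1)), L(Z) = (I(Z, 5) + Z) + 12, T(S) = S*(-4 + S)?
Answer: -94545/13 ≈ -7272.7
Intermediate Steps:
L(Z) = 12 + 2*Z (L(Z) = (Z + Z) + 12 = 2*Z + 12 = 12 + 2*Z)
f(W, U) = (-3 + U)/(5 + W) (f(W, U) = (U - 3)/(W - (-4 - 1)) = (-3 + U)/(W - 1*(-5)) = (-3 + U)/(W + 5) = (-3 + U)/(5 + W))
-90*(L(34) + f(-31, -18)) = -90*((12 + 2*34) + (-3 - 18)/(5 - 31)) = -90*((12 + 68) - 21/(-26)) = -90*(80 - 1/26*(-21)) = -90*(80 + 21/26) = -90*2101/26 = -94545/13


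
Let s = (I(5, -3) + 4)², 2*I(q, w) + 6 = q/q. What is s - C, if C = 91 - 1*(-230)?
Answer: -1275/4 ≈ -318.75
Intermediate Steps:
I(q, w) = -5/2 (I(q, w) = -3 + (q/q)/2 = -3 + (½)*1 = -3 + ½ = -5/2)
s = 9/4 (s = (-5/2 + 4)² = (3/2)² = 9/4 ≈ 2.2500)
C = 321 (C = 91 + 230 = 321)
s - C = 9/4 - 1*321 = 9/4 - 321 = -1275/4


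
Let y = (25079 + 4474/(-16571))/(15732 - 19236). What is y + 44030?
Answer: 852058953295/19354928 ≈ 44023.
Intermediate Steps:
y = -138526545/19354928 (y = (25079 + 4474*(-1/16571))/(-3504) = (25079 - 4474/16571)*(-1/3504) = (415579635/16571)*(-1/3504) = -138526545/19354928 ≈ -7.1572)
y + 44030 = -138526545/19354928 + 44030 = 852058953295/19354928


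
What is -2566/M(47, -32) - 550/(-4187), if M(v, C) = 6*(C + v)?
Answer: -5347171/188415 ≈ -28.380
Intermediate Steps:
M(v, C) = 6*C + 6*v
-2566/M(47, -32) - 550/(-4187) = -2566/(6*(-32) + 6*47) - 550/(-4187) = -2566/(-192 + 282) - 550*(-1/4187) = -2566/90 + 550/4187 = -2566*1/90 + 550/4187 = -1283/45 + 550/4187 = -5347171/188415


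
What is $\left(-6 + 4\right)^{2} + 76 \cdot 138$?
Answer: $10492$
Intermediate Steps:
$\left(-6 + 4\right)^{2} + 76 \cdot 138 = \left(-2\right)^{2} + 10488 = 4 + 10488 = 10492$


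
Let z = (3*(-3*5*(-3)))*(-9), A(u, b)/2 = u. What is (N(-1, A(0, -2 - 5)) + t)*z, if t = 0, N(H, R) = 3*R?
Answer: 0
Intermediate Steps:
A(u, b) = 2*u
z = -1215 (z = (3*(-15*(-3)))*(-9) = (3*45)*(-9) = 135*(-9) = -1215)
(N(-1, A(0, -2 - 5)) + t)*z = (3*(2*0) + 0)*(-1215) = (3*0 + 0)*(-1215) = (0 + 0)*(-1215) = 0*(-1215) = 0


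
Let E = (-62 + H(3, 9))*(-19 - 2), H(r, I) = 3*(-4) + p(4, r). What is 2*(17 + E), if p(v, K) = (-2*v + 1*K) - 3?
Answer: 3478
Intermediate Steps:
p(v, K) = -3 + K - 2*v (p(v, K) = (-2*v + K) - 3 = (K - 2*v) - 3 = -3 + K - 2*v)
H(r, I) = -23 + r (H(r, I) = 3*(-4) + (-3 + r - 2*4) = -12 + (-3 + r - 8) = -12 + (-11 + r) = -23 + r)
E = 1722 (E = (-62 + (-23 + 3))*(-19 - 2) = (-62 - 20)*(-21) = -82*(-21) = 1722)
2*(17 + E) = 2*(17 + 1722) = 2*1739 = 3478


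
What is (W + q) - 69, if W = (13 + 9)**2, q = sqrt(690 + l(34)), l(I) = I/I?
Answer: 415 + sqrt(691) ≈ 441.29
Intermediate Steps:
l(I) = 1
q = sqrt(691) (q = sqrt(690 + 1) = sqrt(691) ≈ 26.287)
W = 484 (W = 22**2 = 484)
(W + q) - 69 = (484 + sqrt(691)) - 69 = 415 + sqrt(691)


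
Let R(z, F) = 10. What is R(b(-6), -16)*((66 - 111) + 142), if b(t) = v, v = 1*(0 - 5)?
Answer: 970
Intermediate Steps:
v = -5 (v = 1*(-5) = -5)
b(t) = -5
R(b(-6), -16)*((66 - 111) + 142) = 10*((66 - 111) + 142) = 10*(-45 + 142) = 10*97 = 970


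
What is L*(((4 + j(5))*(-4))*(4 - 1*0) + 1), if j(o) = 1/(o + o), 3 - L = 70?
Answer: 21641/5 ≈ 4328.2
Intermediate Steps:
L = -67 (L = 3 - 1*70 = 3 - 70 = -67)
j(o) = 1/(2*o)
L*(((4 + j(5))*(-4))*(4 - 1*0) + 1) = -67*(((4 + (1/2)/5)*(-4))*(4 - 1*0) + 1) = -67*(((4 + (1/2)*(1/5))*(-4))*(4 + 0) + 1) = -67*(((4 + 1/10)*(-4))*4 + 1) = -67*(((41/10)*(-4))*4 + 1) = -67*(-82/5*4 + 1) = -67*(-328/5 + 1) = -67*(-323/5) = 21641/5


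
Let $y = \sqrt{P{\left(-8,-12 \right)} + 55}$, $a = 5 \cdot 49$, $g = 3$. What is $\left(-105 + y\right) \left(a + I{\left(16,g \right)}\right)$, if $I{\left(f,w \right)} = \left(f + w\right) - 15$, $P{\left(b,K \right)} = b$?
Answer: $-26145 + 249 \sqrt{47} \approx -24438.0$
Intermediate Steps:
$a = 245$
$I{\left(f,w \right)} = -15 + f + w$
$y = \sqrt{47}$ ($y = \sqrt{-8 + 55} = \sqrt{47} \approx 6.8557$)
$\left(-105 + y\right) \left(a + I{\left(16,g \right)}\right) = \left(-105 + \sqrt{47}\right) \left(245 + \left(-15 + 16 + 3\right)\right) = \left(-105 + \sqrt{47}\right) \left(245 + 4\right) = \left(-105 + \sqrt{47}\right) 249 = -26145 + 249 \sqrt{47}$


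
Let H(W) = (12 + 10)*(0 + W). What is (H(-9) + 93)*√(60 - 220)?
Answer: -420*I*√10 ≈ -1328.2*I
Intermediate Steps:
H(W) = 22*W
(H(-9) + 93)*√(60 - 220) = (22*(-9) + 93)*√(60 - 220) = (-198 + 93)*√(-160) = -420*I*√10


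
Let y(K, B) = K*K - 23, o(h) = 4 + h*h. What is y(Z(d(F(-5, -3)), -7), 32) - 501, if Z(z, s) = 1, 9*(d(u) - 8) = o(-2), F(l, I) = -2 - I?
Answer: -523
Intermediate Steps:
o(h) = 4 + h²
d(u) = 80/9 (d(u) = 8 + (4 + (-2)²)/9 = 8 + (4 + 4)/9 = 8 + (⅑)*8 = 8 + 8/9 = 80/9)
y(K, B) = -23 + K² (y(K, B) = K² - 23 = -23 + K²)
y(Z(d(F(-5, -3)), -7), 32) - 501 = (-23 + 1²) - 501 = (-23 + 1) - 501 = -22 - 501 = -523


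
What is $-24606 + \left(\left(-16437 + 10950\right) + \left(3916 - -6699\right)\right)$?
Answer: $-19478$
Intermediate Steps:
$-24606 + \left(\left(-16437 + 10950\right) + \left(3916 - -6699\right)\right) = -24606 + \left(-5487 + \left(3916 + 6699\right)\right) = -24606 + \left(-5487 + 10615\right) = -24606 + 5128 = -19478$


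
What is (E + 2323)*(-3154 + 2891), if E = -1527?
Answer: -209348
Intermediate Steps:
(E + 2323)*(-3154 + 2891) = (-1527 + 2323)*(-3154 + 2891) = 796*(-263) = -209348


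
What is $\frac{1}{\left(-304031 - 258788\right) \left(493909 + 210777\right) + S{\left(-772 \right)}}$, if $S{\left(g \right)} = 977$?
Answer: $- \frac{1}{396610668857} \approx -2.5214 \cdot 10^{-12}$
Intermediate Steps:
$\frac{1}{\left(-304031 - 258788\right) \left(493909 + 210777\right) + S{\left(-772 \right)}} = \frac{1}{\left(-304031 - 258788\right) \left(493909 + 210777\right) + 977} = \frac{1}{\left(-562819\right) 704686 + 977} = \frac{1}{-396610669834 + 977} = \frac{1}{-396610668857} = - \frac{1}{396610668857}$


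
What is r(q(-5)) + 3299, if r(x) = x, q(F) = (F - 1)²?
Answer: 3335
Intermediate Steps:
q(F) = (-1 + F)²
r(q(-5)) + 3299 = (-1 - 5)² + 3299 = (-6)² + 3299 = 36 + 3299 = 3335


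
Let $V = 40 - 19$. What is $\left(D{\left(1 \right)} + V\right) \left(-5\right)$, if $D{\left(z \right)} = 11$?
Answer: $-160$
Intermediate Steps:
$V = 21$
$\left(D{\left(1 \right)} + V\right) \left(-5\right) = \left(11 + 21\right) \left(-5\right) = 32 \left(-5\right) = -160$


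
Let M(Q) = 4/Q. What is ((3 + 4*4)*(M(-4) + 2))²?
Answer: 361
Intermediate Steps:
((3 + 4*4)*(M(-4) + 2))² = ((3 + 4*4)*(4/(-4) + 2))² = ((3 + 16)*(4*(-¼) + 2))² = (19*(-1 + 2))² = (19*1)² = 19² = 361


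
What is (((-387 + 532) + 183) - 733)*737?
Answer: -298485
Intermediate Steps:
(((-387 + 532) + 183) - 733)*737 = ((145 + 183) - 733)*737 = (328 - 733)*737 = -405*737 = -298485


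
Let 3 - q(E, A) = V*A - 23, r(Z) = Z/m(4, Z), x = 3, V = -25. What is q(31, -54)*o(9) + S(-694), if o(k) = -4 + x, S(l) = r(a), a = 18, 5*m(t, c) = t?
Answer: 2693/2 ≈ 1346.5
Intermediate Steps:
m(t, c) = t/5
r(Z) = 5*Z/4 (r(Z) = Z/(((⅕)*4)) = Z/(⅘) = Z*(5/4) = 5*Z/4)
q(E, A) = 26 + 25*A (q(E, A) = 3 - (-25*A - 23) = 3 - (-23 - 25*A) = 3 + (23 + 25*A) = 26 + 25*A)
S(l) = 45/2 (S(l) = (5/4)*18 = 45/2)
o(k) = -1 (o(k) = -4 + 3 = -1)
q(31, -54)*o(9) + S(-694) = (26 + 25*(-54))*(-1) + 45/2 = (26 - 1350)*(-1) + 45/2 = -1324*(-1) + 45/2 = 1324 + 45/2 = 2693/2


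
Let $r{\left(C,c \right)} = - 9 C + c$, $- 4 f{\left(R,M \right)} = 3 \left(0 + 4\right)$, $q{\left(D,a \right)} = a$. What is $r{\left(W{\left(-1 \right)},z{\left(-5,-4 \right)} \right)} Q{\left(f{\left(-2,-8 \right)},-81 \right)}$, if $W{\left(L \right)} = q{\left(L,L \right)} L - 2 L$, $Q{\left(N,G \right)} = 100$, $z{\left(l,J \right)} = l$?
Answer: $-3200$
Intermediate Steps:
$f{\left(R,M \right)} = -3$ ($f{\left(R,M \right)} = - \frac{3 \left(0 + 4\right)}{4} = - \frac{3 \cdot 4}{4} = \left(- \frac{1}{4}\right) 12 = -3$)
$W{\left(L \right)} = L^{2} - 2 L$ ($W{\left(L \right)} = L L - 2 L = L^{2} - 2 L$)
$r{\left(C,c \right)} = c - 9 C$
$r{\left(W{\left(-1 \right)},z{\left(-5,-4 \right)} \right)} Q{\left(f{\left(-2,-8 \right)},-81 \right)} = \left(-5 - 9 \left(- (-2 - 1)\right)\right) 100 = \left(-5 - 9 \left(\left(-1\right) \left(-3\right)\right)\right) 100 = \left(-5 - 27\right) 100 = \left(-32\right) 100 = -3200$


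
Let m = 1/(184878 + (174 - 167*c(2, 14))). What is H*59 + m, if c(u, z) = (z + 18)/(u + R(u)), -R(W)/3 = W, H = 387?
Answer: 4255797205/186388 ≈ 22833.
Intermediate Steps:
R(W) = -3*W
c(u, z) = -(18 + z)/(2*u) (c(u, z) = (z + 18)/(u - 3*u) = (18 + z)/((-2*u)) = (18 + z)*(-1/(2*u)) = -(18 + z)/(2*u))
m = 1/186388 (m = 1/(184878 + (174 - 167*(-18 - 1*14)/(2*2))) = 1/(184878 + (174 - 167*(-18 - 14)/(2*2))) = 1/(184878 + (174 - 167*(-32)/(2*2))) = 1/(184878 + (174 - 167*(-8))) = 1/(184878 + (174 + 1336)) = 1/(184878 + 1510) = 1/186388 ≈ 5.3652e-6)
H*59 + m = 387*59 + 1/186388 = 22833 + 1/186388 = 4255797205/186388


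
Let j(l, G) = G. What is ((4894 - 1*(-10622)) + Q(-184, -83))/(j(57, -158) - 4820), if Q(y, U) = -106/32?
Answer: -248203/79648 ≈ -3.1162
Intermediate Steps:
Q(y, U) = -53/16 (Q(y, U) = -106*1/32 = -53/16)
((4894 - 1*(-10622)) + Q(-184, -83))/(j(57, -158) - 4820) = ((4894 - 1*(-10622)) - 53/16)/(-158 - 4820) = ((4894 + 10622) - 53/16)/(-4978) = (15516 - 53/16)*(-1/4978) = (248203/16)*(-1/4978) = -248203/79648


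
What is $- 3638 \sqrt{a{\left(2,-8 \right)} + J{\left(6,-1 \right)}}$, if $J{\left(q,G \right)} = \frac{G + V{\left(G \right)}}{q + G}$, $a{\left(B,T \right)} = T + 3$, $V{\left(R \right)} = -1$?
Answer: $- \frac{10914 i \sqrt{15}}{5} \approx - 8454.0 i$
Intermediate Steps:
$a{\left(B,T \right)} = 3 + T$
$J{\left(q,G \right)} = \frac{-1 + G}{G + q}$ ($J{\left(q,G \right)} = \frac{G - 1}{q + G} = \frac{-1 + G}{G + q}$)
$- 3638 \sqrt{a{\left(2,-8 \right)} + J{\left(6,-1 \right)}} = - 3638 \sqrt{\left(3 - 8\right) + \frac{-1 - 1}{-1 + 6}} = - 3638 \sqrt{-5 + \frac{1}{5} \left(-2\right)} = - 3638 \sqrt{-5 - \frac{2}{5}} = - 3638 \sqrt{- \frac{27}{5}} = - 3638 \frac{3 i \sqrt{15}}{5} = - \frac{10914 i \sqrt{15}}{5}$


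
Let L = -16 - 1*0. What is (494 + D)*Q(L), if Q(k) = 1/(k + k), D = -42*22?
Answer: 215/16 ≈ 13.438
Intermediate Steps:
D = -924
L = -16 (L = -16 + 0 = -16)
Q(k) = 1/(2*k)
(494 + D)*Q(L) = (494 - 924)*((½)/(-16)) = -215*(-1)/16 = -430*(-1/32) = 215/16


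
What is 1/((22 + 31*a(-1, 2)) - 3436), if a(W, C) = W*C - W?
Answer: -1/3445 ≈ -0.00029028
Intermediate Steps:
a(W, C) = -W + C*W (a(W, C) = C*W - W = -W + C*W)
1/((22 + 31*a(-1, 2)) - 3436) = 1/((22 + 31*(-(-1 + 2))) - 3436) = 1/((22 + 31*(-1*1)) - 3436) = 1/((22 + 31*(-1)) - 3436) = 1/((22 - 31) - 3436) = 1/(-9 - 3436) = 1/(-3445) = -1/3445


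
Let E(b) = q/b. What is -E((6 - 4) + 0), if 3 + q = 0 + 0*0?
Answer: 3/2 ≈ 1.5000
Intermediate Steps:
q = -3 (q = -3 + (0 + 0*0) = -3 + (0 + 0) = -3 + 0 = -3)
E(b) = -3/b
-E((6 - 4) + 0) = -(-3)/((6 - 4) + 0) = -(-3)/(2 + 0) = -(-3)/2 = -1*(-3/2) = 3/2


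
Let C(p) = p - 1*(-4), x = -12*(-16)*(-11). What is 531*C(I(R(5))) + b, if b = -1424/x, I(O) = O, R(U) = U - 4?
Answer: 350549/132 ≈ 2655.7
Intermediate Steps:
R(U) = -4 + U
x = -2112 (x = 192*(-11) = -2112)
b = 89/132 (b = -1424/(-2112) = -1424*(-1/2112) = 89/132 ≈ 0.67424)
C(p) = 4 + p (C(p) = p + 4 = 4 + p)
531*C(I(R(5))) + b = 531*(4 + (-4 + 5)) + 89/132 = 531*(4 + 1) + 89/132 = 531*5 + 89/132 = 2655 + 89/132 = 350549/132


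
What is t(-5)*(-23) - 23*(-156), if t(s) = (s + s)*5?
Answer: 4738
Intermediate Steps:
t(s) = 10*s (t(s) = (2*s)*5 = 10*s)
t(-5)*(-23) - 23*(-156) = (10*(-5))*(-23) - 23*(-156) = -50*(-23) + 3588 = 1150 + 3588 = 4738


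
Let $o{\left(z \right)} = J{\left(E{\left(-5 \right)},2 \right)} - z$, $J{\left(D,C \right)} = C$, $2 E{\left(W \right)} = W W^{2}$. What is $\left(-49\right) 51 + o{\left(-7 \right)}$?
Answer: $-2490$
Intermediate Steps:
$E{\left(W \right)} = \frac{W^{3}}{2}$ ($E{\left(W \right)} = \frac{W W^{2}}{2} = \frac{W^{3}}{2}$)
$o{\left(z \right)} = 2 - z$
$\left(-49\right) 51 + o{\left(-7 \right)} = \left(-49\right) 51 + \left(2 - -7\right) = -2499 + \left(2 + 7\right) = -2499 + 9 = -2490$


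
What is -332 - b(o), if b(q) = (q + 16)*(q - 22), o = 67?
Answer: -4067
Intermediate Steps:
b(q) = (-22 + q)*(16 + q) (b(q) = (16 + q)*(-22 + q) = (-22 + q)*(16 + q))
-332 - b(o) = -332 - (-352 + 67² - 6*67) = -332 - (-352 + 4489 - 402) = -332 - 1*3735 = -332 - 3735 = -4067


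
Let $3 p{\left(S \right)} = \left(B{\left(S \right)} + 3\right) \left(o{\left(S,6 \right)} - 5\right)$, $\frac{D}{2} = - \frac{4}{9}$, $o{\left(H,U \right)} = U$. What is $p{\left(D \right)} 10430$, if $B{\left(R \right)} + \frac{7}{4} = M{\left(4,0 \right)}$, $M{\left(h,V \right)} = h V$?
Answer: $\frac{26075}{6} \approx 4345.8$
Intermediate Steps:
$M{\left(h,V \right)} = V h$
$D = - \frac{8}{9}$ ($D = 2 \left(- \frac{4}{9}\right) = - \frac{8}{9} \approx -0.88889$)
$B{\left(R \right)} = - \frac{7}{4}$ ($B{\left(R \right)} = - \frac{7}{4} + 0 \cdot 4 = - \frac{7}{4} + 0 = - \frac{7}{4}$)
$p{\left(S \right)} = \frac{5}{12}$ ($p{\left(S \right)} = \frac{\left(- \frac{7}{4} + 3\right) \left(6 - 5\right)}{3} = \frac{\frac{5}{4} \cdot 1}{3} = \frac{1}{3} \cdot \frac{5}{4} = \frac{5}{12}$)
$p{\left(D \right)} 10430 = \frac{5}{12} \cdot 10430 = \frac{26075}{6}$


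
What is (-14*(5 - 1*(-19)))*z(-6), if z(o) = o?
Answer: 2016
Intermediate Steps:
(-14*(5 - 1*(-19)))*z(-6) = -14*(5 - 1*(-19))*(-6) = -14*(5 + 19)*(-6) = -14*24*(-6) = -336*(-6) = 2016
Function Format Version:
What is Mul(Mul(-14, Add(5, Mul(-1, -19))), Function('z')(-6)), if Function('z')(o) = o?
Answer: 2016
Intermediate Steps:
Mul(Mul(-14, Add(5, Mul(-1, -19))), Function('z')(-6)) = Mul(Mul(-14, Add(5, Mul(-1, -19))), -6) = Mul(Mul(-14, Add(5, 19)), -6) = Mul(Mul(-14, 24), -6) = Mul(-336, -6) = 2016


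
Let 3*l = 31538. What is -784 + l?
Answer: 29186/3 ≈ 9728.7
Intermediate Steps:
l = 31538/3 (l = (1/3)*31538 = 31538/3 ≈ 10513.)
-784 + l = -784 + 31538/3 = 29186/3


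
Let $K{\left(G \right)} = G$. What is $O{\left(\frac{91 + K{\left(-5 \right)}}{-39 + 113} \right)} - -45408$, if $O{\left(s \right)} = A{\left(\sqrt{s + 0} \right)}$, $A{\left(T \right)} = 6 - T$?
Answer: $45414 - \frac{\sqrt{1591}}{37} \approx 45413.0$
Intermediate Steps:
$O{\left(s \right)} = 6 - \sqrt{s}$ ($O{\left(s \right)} = 6 - \sqrt{s + 0} = 6 - \sqrt{s}$)
$O{\left(\frac{91 + K{\left(-5 \right)}}{-39 + 113} \right)} - -45408 = \left(6 - \sqrt{\frac{91 - 5}{-39 + 113}}\right) - -45408 = \left(6 - \sqrt{\frac{86}{74}}\right) + 45408 = \left(6 - \sqrt{86 \cdot \frac{1}{74}}\right) + 45408 = \left(6 - \sqrt{\frac{43}{37}}\right) + 45408 = \left(6 - \frac{\sqrt{1591}}{37}\right) + 45408 = 45414 - \frac{\sqrt{1591}}{37}$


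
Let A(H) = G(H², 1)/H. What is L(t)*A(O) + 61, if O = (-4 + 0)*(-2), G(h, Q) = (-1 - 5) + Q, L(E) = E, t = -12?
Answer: 137/2 ≈ 68.500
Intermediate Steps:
G(h, Q) = -6 + Q
O = 8 (O = -4*(-2) = 8)
A(H) = -5/H (A(H) = (-6 + 1)/H = -5/H)
L(t)*A(O) + 61 = -(-60)/8 + 61 = -12*(-5/8) + 61 = 15/2 + 61 = 137/2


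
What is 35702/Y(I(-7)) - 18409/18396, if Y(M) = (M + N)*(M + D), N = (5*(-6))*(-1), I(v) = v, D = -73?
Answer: -86330819/4231080 ≈ -20.404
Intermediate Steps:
N = 30 (N = -30*(-1) = 30)
Y(M) = (-73 + M)*(30 + M) (Y(M) = (M + 30)*(M - 73) = (30 + M)*(-73 + M) = (-73 + M)*(30 + M))
35702/Y(I(-7)) - 18409/18396 = 35702/(-2190 + (-7)² - 43*(-7)) - 18409/18396 = 35702/(-2190 + 49 + 301) - 18409*1/18396 = 35702/(-1840) - 18409/18396 = 35702*(-1/1840) - 18409/18396 = -17851/920 - 18409/18396 = -86330819/4231080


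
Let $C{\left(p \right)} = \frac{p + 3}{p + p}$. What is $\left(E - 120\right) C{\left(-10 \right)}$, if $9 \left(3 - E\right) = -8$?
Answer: $- \frac{1463}{36} \approx -40.639$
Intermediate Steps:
$E = \frac{35}{9}$ ($E = 3 - - \frac{8}{9} = 3 + \frac{8}{9} = \frac{35}{9} \approx 3.8889$)
$C{\left(p \right)} = \frac{3 + p}{2 p}$
$\left(E - 120\right) C{\left(-10 \right)} = \left(\frac{35}{9} - 120\right) \frac{3 - 10}{2 \left(-10\right)} = \left(\frac{35}{9} - 120\right) \frac{1}{2} \left(- \frac{1}{10}\right) \left(-7\right) = \left(- \frac{1045}{9}\right) \frac{7}{20} = - \frac{1463}{36}$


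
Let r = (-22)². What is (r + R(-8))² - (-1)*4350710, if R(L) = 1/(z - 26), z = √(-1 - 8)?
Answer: 2151363431937/469225 - 1989084*I/469225 ≈ 4.5849e+6 - 4.2391*I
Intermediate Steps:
r = 484
z = 3*I (z = √(-9) = 3*I ≈ 3.0*I)
R(L) = (-26 - 3*I)/685 (R(L) = 1/(3*I - 26) = 1/(-26 + 3*I) = (-26 - 3*I)/685)
(r + R(-8))² - (-1)*4350710 = (484 + (-26/685 - 3*I/685))² - (-1)*4350710 = (331514/685 - 3*I/685)² - 1*(-4350710) = (331514/685 - 3*I/685)² + 4350710 = 4350710 + (331514/685 - 3*I/685)²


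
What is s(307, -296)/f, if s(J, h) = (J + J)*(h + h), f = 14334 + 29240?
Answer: -181744/21787 ≈ -8.3419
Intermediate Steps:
f = 43574
s(J, h) = 4*J*h (s(J, h) = (2*J)*(2*h) = 4*J*h)
s(307, -296)/f = (4*307*(-296))/43574 = -363488*1/43574 = -181744/21787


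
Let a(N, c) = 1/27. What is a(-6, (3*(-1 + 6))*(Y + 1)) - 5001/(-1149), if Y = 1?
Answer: 45392/10341 ≈ 4.3895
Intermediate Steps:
a(N, c) = 1/27
a(-6, (3*(-1 + 6))*(Y + 1)) - 5001/(-1149) = 1/27 - 5001/(-1149) = 1/27 - 5001*(-1/1149) = 1/27 + 1667/383 = 45392/10341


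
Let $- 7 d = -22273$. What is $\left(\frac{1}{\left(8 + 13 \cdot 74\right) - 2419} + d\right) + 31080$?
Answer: $\frac{49645430}{1449} \approx 34262.0$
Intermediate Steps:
$d = \frac{22273}{7}$ ($d = \left(- \frac{1}{7}\right) \left(-22273\right) = \frac{22273}{7} \approx 3181.9$)
$\left(\frac{1}{\left(8 + 13 \cdot 74\right) - 2419} + d\right) + 31080 = \left(\frac{1}{\left(8 + 13 \cdot 74\right) - 2419} + \frac{22273}{7}\right) + 31080 = \left(\frac{1}{\left(8 + 962\right) - 2419} + \frac{22273}{7}\right) + 31080 = \left(\frac{1}{970 - 2419} + \frac{22273}{7}\right) + 31080 = \left(\frac{1}{-1449} + \frac{22273}{7}\right) + 31080 = \left(- \frac{1}{1449} + \frac{22273}{7}\right) + 31080 = \frac{4610510}{1449} + 31080 = \frac{49645430}{1449}$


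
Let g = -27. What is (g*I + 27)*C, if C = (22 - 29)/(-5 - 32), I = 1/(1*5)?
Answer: 756/185 ≈ 4.0865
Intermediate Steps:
I = ⅕ (I = 1/5 = ⅕ ≈ 0.20000)
C = 7/37 (C = -7/(-37) = -7*(-1/37) = 7/37 ≈ 0.18919)
(g*I + 27)*C = (-27*⅕ + 27)*(7/37) = (-27/5 + 27)*(7/37) = (108/5)*(7/37) = 756/185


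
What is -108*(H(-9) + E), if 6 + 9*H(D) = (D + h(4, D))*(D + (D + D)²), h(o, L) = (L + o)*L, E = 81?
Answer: -144756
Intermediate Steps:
h(o, L) = L*(L + o)
H(D) = -⅔ + (D + 4*D²)*(D + D*(4 + D))/9 (H(D) = -⅔ + ((D + D*(D + 4))*(D + (D + D)²))/9 = -⅔ + ((D + D*(4 + D))*(D + (2*D)²))/9 = -⅔ + ((D + D*(4 + D))*(D + 4*D²))/9 = -⅔ + ((D + 4*D²)*(D + D*(4 + D)))/9 = -⅔ + (D + 4*D²)*(D + D*(4 + D))/9)
-108*(H(-9) + E) = -108*((-⅔ + (4/9)*(-9)⁴ + (5/9)*(-9)² + (7/3)*(-9)³) + 81) = -108*((-⅔ + (4/9)*6561 + (5/9)*81 + (7/3)*(-729)) + 81) = -108*((-⅔ + 2916 + 45 - 1701) + 81) = -108*(3778/3 + 81) = -108*4021/3 = -144756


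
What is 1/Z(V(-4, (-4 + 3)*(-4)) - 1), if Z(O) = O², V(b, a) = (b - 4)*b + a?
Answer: 1/1225 ≈ 0.00081633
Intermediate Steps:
V(b, a) = a + b*(-4 + b) (V(b, a) = (-4 + b)*b + a = b*(-4 + b) + a = a + b*(-4 + b))
1/Z(V(-4, (-4 + 3)*(-4)) - 1) = 1/((((-4 + 3)*(-4) + (-4)² - 4*(-4)) - 1)²) = 1/(((-1*(-4) + 16 + 16) - 1)²) = 1/(((4 + 16 + 16) - 1)²) = 1/((36 - 1)²) = 1/(35²) = 1/1225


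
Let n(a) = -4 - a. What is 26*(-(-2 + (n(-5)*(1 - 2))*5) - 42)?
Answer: -910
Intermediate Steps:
26*(-(-2 + (n(-5)*(1 - 2))*5) - 42) = 26*(-(-2 + ((-4 - 1*(-5))*(1 - 2))*5) - 42) = 26*(-(-2 + ((-4 + 5)*(-1))*5) - 42) = 26*(-(-2 + (1*(-1))*5) - 42) = 26*(-(-2 - 1*5) - 42) = 26*(-(-2 - 5) - 42) = 26*(-1*(-7) - 42) = 26*(7 - 42) = 26*(-35) = -910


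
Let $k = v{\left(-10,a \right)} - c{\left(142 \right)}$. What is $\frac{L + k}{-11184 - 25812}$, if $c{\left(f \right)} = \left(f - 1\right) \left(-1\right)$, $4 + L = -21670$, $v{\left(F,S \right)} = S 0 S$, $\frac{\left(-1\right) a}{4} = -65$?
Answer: $\frac{21533}{36996} \approx 0.58204$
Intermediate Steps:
$a = 260$ ($a = \left(-4\right) \left(-65\right) = 260$)
$v{\left(F,S \right)} = 0$ ($v{\left(F,S \right)} = 0 S = 0$)
$L = -21674$ ($L = -4 - 21670 = -21674$)
$c{\left(f \right)} = 1 - f$ ($c{\left(f \right)} = \left(-1 + f\right) \left(-1\right) = 1 - f$)
$k = 141$ ($k = 0 - \left(1 - 142\right) = 0 - -141 = 0 + 141 = 141$)
$\frac{L + k}{-11184 - 25812} = \frac{-21674 + 141}{-11184 - 25812} = - \frac{21533}{-36996} = \left(-21533\right) \left(- \frac{1}{36996}\right) = \frac{21533}{36996}$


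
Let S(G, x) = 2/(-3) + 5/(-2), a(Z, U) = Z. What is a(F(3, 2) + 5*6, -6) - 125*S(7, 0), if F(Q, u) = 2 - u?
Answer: 2555/6 ≈ 425.83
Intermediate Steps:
S(G, x) = -19/6 (S(G, x) = 2*(-⅓) + 5*(-½) = -⅔ - 5/2 = -19/6)
a(F(3, 2) + 5*6, -6) - 125*S(7, 0) = ((2 - 1*2) + 5*6) - 125*(-19/6) = ((2 - 2) + 30) + 2375/6 = (0 + 30) + 2375/6 = 30 + 2375/6 = 2555/6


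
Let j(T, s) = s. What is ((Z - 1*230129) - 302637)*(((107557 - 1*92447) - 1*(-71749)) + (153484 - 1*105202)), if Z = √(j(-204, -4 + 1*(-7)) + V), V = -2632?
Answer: -71998530006 + 135141*I*√2643 ≈ -7.1999e+10 + 6.9476e+6*I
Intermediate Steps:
Z = I*√2643 (Z = √((-4 + 1*(-7)) - 2632) = √((-4 - 7) - 2632) = √(-11 - 2632) = √(-2643) = I*√2643 ≈ 51.41*I)
((Z - 1*230129) - 302637)*(((107557 - 1*92447) - 1*(-71749)) + (153484 - 1*105202)) = ((I*√2643 - 1*230129) - 302637)*(((107557 - 1*92447) - 1*(-71749)) + (153484 - 1*105202)) = ((I*√2643 - 230129) - 302637)*(((107557 - 92447) + 71749) + (153484 - 105202)) = ((-230129 + I*√2643) - 302637)*((15110 + 71749) + 48282) = (-532766 + I*√2643)*(86859 + 48282) = (-532766 + I*√2643)*135141 = -71998530006 + 135141*I*√2643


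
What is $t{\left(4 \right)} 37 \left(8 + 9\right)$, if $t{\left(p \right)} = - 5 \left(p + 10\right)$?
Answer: $-44030$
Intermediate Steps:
$t{\left(p \right)} = -50 - 5 p$ ($t{\left(p \right)} = - 5 \left(10 + p\right) = -50 - 5 p$)
$t{\left(4 \right)} 37 \left(8 + 9\right) = \left(-50 - 20\right) 37 \left(8 + 9\right) = \left(-50 - 20\right) 37 \cdot 17 = \left(-70\right) 37 \cdot 17 = \left(-2590\right) 17 = -44030$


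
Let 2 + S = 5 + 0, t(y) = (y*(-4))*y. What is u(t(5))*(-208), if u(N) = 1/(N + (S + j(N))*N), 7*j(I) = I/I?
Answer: 364/725 ≈ 0.50207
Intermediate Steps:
j(I) = 1/7 (j(I) = (I/I)/7 = (1/7)*1 = 1/7)
t(y) = -4*y**2 (t(y) = (-4*y)*y = -4*y**2)
S = 3 (S = -2 + (5 + 0) = -2 + 5 = 3)
u(N) = 7/(29*N) (u(N) = 1/(N + (3 + 1/7)*N) = 1/(N + 22*N/7) = 1/(29*N/7) = 7/(29*N))
u(t(5))*(-208) = (7/(29*((-4*5**2))))*(-208) = (7/(29*((-4*25))))*(-208) = ((7/29)/(-100))*(-208) = ((7/29)*(-1/100))*(-208) = -7/2900*(-208) = 364/725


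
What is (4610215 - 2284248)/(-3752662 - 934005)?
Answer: -2325967/4686667 ≈ -0.49629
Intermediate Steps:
(4610215 - 2284248)/(-3752662 - 934005) = 2325967/(-4686667) = 2325967*(-1/4686667) = -2325967/4686667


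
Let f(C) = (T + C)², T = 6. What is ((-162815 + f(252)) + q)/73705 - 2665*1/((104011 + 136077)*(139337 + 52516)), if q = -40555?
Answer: -6301503865197409/3394970453832120 ≈ -1.8561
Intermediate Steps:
f(C) = (6 + C)²
((-162815 + f(252)) + q)/73705 - 2665*1/((104011 + 136077)*(139337 + 52516)) = ((-162815 + (6 + 252)²) - 40555)/73705 - 2665*1/((104011 + 136077)*(139337 + 52516)) = ((-162815 + 258²) - 40555)*(1/73705) - 2665/(191853*240088) = ((-162815 + 66564) - 40555)*(1/73705) - 2665/46061603064 = (-96251 - 40555)*(1/73705) - 2665*1/46061603064 = -136806*1/73705 - 2665/46061603064 = -136806/73705 - 2665/46061603064 = -6301503865197409/3394970453832120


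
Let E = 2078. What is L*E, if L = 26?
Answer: 54028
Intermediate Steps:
L*E = 26*2078 = 54028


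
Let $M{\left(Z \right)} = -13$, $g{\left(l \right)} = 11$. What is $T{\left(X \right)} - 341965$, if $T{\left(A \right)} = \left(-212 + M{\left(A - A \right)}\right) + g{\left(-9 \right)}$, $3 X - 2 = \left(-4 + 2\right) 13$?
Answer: $-342179$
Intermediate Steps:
$X = -8$ ($X = \frac{2}{3} + \frac{\left(-4 + 2\right) 13}{3} = \frac{2}{3} + \frac{\left(-2\right) 13}{3} = \frac{2}{3} + \frac{1}{3} \left(-26\right) = \frac{2}{3} - \frac{26}{3} = -8$)
$T{\left(A \right)} = -214$ ($T{\left(A \right)} = \left(-212 - 13\right) + 11 = -225 + 11 = -214$)
$T{\left(X \right)} - 341965 = -214 - 341965 = -342179$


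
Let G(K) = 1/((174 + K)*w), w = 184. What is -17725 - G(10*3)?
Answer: -665325601/37536 ≈ -17725.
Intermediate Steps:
G(K) = 1/(184*(174 + K)) (G(K) = 1/((174 + K)*184) = (1/184)/(174 + K) = 1/(184*(174 + K)))
-17725 - G(10*3) = -17725 - 1/(184*(174 + 10*3)) = -17725 - 1/(184*(174 + 30)) = -17725 - 1/(184*204) = -17725 - 1*1/37536 = -17725 - 1/37536 = -665325601/37536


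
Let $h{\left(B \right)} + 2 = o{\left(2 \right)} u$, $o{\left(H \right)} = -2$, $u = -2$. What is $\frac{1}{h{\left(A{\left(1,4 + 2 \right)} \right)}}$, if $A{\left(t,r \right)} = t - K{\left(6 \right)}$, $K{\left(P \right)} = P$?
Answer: $\frac{1}{2} \approx 0.5$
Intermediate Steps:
$A{\left(t,r \right)} = -6 + t$ ($A{\left(t,r \right)} = t - 6 = -6 + t$)
$h{\left(B \right)} = 2$ ($h{\left(B \right)} = -2 - -4 = -2 + 4 = 2$)
$\frac{1}{h{\left(A{\left(1,4 + 2 \right)} \right)}} = \frac{1}{2}$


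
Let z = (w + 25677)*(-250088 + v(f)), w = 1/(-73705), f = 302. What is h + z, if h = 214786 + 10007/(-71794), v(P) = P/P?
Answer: -33978638455052124867/5291576770 ≈ -6.4213e+9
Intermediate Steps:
w = -1/73705 ≈ -1.3568e-5
v(P) = 1
z = -473295470525708/73705 (z = (-1/73705 + 25677)*(-250088 + 1) = (1892523284/73705)*(-250087) = -473295470525708/73705 ≈ -6.4215e+9)
h = 15420336077/71794 (h = 214786 + 10007*(-1/71794) = 214786 - 10007/71794 = 15420336077/71794 ≈ 2.1479e+5)
h + z = 15420336077/71794 - 473295470525708/73705 = -33978638455052124867/5291576770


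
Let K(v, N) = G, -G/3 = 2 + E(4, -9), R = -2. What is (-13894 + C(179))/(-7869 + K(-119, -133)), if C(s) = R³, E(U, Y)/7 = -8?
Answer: 662/367 ≈ 1.8038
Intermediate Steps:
E(U, Y) = -56 (E(U, Y) = 7*(-8) = -56)
G = 162 (G = -3*(2 - 56) = -3*(-54) = 162)
C(s) = -8 (C(s) = (-2)³ = -8)
K(v, N) = 162
(-13894 + C(179))/(-7869 + K(-119, -133)) = (-13894 - 8)/(-7869 + 162) = -13902/(-7707) = -13902*(-1/7707) = 662/367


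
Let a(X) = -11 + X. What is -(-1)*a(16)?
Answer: 5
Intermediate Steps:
-(-1)*a(16) = -(-1)*(-11 + 16) = -(-1)*5 = -1*(-5) = 5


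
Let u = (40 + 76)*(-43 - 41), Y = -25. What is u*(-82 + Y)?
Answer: 1042608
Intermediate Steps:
u = -9744 (u = 116*(-84) = -9744)
u*(-82 + Y) = -9744*(-82 - 25) = -9744*(-107) = 1042608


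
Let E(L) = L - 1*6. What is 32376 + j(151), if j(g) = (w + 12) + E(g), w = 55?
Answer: 32588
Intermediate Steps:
E(L) = -6 + L (E(L) = L - 6 = -6 + L)
j(g) = 61 + g (j(g) = (55 + 12) + (-6 + g) = 67 + (-6 + g) = 61 + g)
32376 + j(151) = 32376 + (61 + 151) = 32376 + 212 = 32588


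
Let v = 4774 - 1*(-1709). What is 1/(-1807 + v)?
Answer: 1/4676 ≈ 0.00021386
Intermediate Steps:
v = 6483 (v = 4774 + 1709 = 6483)
1/(-1807 + v) = 1/(-1807 + 6483) = 1/4676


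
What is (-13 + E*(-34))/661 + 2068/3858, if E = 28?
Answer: -1178011/1275069 ≈ -0.92388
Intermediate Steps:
(-13 + E*(-34))/661 + 2068/3858 = (-13 + 28*(-34))/661 + 2068/3858 = (-13 - 952)*(1/661) + 2068*(1/3858) = -965*1/661 + 1034/1929 = -965/661 + 1034/1929 = -1178011/1275069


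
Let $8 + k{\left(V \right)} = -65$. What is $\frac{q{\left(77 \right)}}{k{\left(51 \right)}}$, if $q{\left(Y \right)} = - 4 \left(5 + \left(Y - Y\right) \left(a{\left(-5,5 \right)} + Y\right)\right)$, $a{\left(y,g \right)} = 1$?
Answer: $\frac{20}{73} \approx 0.27397$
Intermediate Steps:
$q{\left(Y \right)} = -20$ ($q{\left(Y \right)} = - 4 \left(5 + \left(Y - Y\right) \left(1 + Y\right)\right) = - 4 \left(5 + 0 \left(1 + Y\right)\right) = - 4 \left(5 + 0\right) = \left(-4\right) 5 = -20$)
$k{\left(V \right)} = -73$ ($k{\left(V \right)} = -8 - 65 = -73$)
$\frac{q{\left(77 \right)}}{k{\left(51 \right)}} = - \frac{20}{-73} = \left(-20\right) \left(- \frac{1}{73}\right) = \frac{20}{73}$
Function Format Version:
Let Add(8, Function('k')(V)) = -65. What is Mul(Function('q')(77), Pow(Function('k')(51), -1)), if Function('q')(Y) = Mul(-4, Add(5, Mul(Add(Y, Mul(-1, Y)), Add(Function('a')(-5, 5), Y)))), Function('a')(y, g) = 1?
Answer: Rational(20, 73) ≈ 0.27397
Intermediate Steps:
Function('q')(Y) = -20 (Function('q')(Y) = Mul(-4, Add(5, Mul(Add(Y, Mul(-1, Y)), Add(1, Y)))) = Mul(-4, Add(5, Mul(0, Add(1, Y)))) = Mul(-4, Add(5, 0)) = Mul(-4, 5) = -20)
Function('k')(V) = -73 (Function('k')(V) = Add(-8, -65) = -73)
Mul(Function('q')(77), Pow(Function('k')(51), -1)) = Mul(-20, Pow(-73, -1)) = Mul(-20, Rational(-1, 73)) = Rational(20, 73)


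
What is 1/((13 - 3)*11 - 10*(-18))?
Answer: 1/290 ≈ 0.0034483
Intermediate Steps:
1/((13 - 3)*11 - 10*(-18)) = 1/(10*11 + 180) = 1/(110 + 180) = 1/290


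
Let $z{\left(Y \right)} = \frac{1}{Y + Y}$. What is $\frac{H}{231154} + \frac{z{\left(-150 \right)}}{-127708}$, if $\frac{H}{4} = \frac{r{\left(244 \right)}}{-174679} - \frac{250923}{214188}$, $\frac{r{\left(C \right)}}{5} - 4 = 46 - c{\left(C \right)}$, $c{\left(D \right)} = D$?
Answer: $- \frac{39741619214283719}{1972274330152871144400} \approx -2.015 \cdot 10^{-5}$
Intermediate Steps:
$z{\left(Y \right)} = \frac{1}{2 Y}$
$r{\left(C \right)} = 250 - 5 C$ ($r{\left(C \right)} = 20 + 5 \left(46 - C\right) = 20 - \left(-230 + 5 C\right) = 250 - 5 C$)
$H = - \frac{14541072119}{3117845471}$ ($H = 4 \left(\frac{250 - 1220}{-174679} - \frac{250923}{214188}\right) = 4 \left(\left(250 - 1220\right) \left(- \frac{1}{174679}\right) - \frac{83641}{71396}\right) = 4 \left(\left(-970\right) \left(- \frac{1}{174679}\right) - \frac{83641}{71396}\right) = 4 \left(\frac{970}{174679} - \frac{83641}{71396}\right) = 4 \left(- \frac{14541072119}{12471381884}\right) = - \frac{14541072119}{3117845471} \approx -4.6638$)
$\frac{H}{231154} + \frac{z{\left(-150 \right)}}{-127708} = - \frac{14541072119}{3117845471 \cdot 231154} + \frac{\frac{1}{2} \frac{1}{-150}}{-127708} = \left(- \frac{14541072119}{3117845471}\right) \frac{1}{231154} + \frac{1}{2} \left(- \frac{1}{150}\right) \left(- \frac{1}{127708}\right) = - \frac{2077296017}{102957493143362} - - \frac{1}{38312400} = - \frac{2077296017}{102957493143362} + \frac{1}{38312400} = - \frac{39741619214283719}{1972274330152871144400}$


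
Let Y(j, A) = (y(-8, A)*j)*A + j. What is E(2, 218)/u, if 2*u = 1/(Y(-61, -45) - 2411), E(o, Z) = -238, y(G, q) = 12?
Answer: -14502768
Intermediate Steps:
Y(j, A) = j + 12*A*j (Y(j, A) = (12*j)*A + j = 12*A*j + j = j + 12*A*j)
u = 1/60936 (u = 1/(2*(-61*(1 + 12*(-45)) - 2411)) = 1/(2*(-61*(1 - 540) - 2411)) = 1/(2*(-61*(-539) - 2411)) = 1/(2*(32879 - 2411)) = (1/2)/30468 = (1/2)*(1/30468) = 1/60936 ≈ 1.6411e-5)
E(2, 218)/u = -238/1/60936 = -238*60936 = -14502768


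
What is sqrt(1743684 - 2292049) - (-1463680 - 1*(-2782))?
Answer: 1460898 + I*sqrt(548365) ≈ 1.4609e+6 + 740.52*I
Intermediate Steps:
sqrt(1743684 - 2292049) - (-1463680 - 1*(-2782)) = sqrt(-548365) - (-1463680 + 2782) = I*sqrt(548365) - 1*(-1460898) = I*sqrt(548365) + 1460898 = 1460898 + I*sqrt(548365)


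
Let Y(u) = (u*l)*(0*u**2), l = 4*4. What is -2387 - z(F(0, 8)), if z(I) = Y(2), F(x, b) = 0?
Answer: -2387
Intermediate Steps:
l = 16
Y(u) = 0 (Y(u) = (u*16)*(0*u**2) = (16*u)*0 = 0)
z(I) = 0
-2387 - z(F(0, 8)) = -2387 - 1*0 = -2387 + 0 = -2387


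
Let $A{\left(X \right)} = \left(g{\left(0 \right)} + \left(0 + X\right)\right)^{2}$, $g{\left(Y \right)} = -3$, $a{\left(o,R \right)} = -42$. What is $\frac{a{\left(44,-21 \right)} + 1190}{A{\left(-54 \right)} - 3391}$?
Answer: $- \frac{574}{71} \approx -8.0845$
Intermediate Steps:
$A{\left(X \right)} = \left(-3 + X\right)^{2}$ ($A{\left(X \right)} = \left(-3 + \left(0 + X\right)\right)^{2} = \left(-3 + X\right)^{2}$)
$\frac{a{\left(44,-21 \right)} + 1190}{A{\left(-54 \right)} - 3391} = \frac{-42 + 1190}{\left(-3 - 54\right)^{2} - 3391} = \frac{1148}{\left(-57\right)^{2} - 3391} = \frac{1148}{3249 - 3391} = \frac{1148}{-142} = 1148 \left(- \frac{1}{142}\right) = - \frac{574}{71}$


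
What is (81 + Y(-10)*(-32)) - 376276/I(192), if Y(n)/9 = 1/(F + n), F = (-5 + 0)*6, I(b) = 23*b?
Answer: 16519/5520 ≈ 2.9926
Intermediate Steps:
F = -30 (F = -5*6 = -30)
Y(n) = 9/(-30 + n)
(81 + Y(-10)*(-32)) - 376276/I(192) = (81 + (9/(-30 - 10))*(-32)) - 376276/(23*192) = (81 + (9/(-40))*(-32)) - 376276/4416 = (81 + (9*(-1/40))*(-32)) - 376276*1/4416 = (81 - 9/40*(-32)) - 94069/1104 = (81 + 36/5) - 94069/1104 = 441/5 - 94069/1104 = 16519/5520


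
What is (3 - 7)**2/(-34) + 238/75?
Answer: 3446/1275 ≈ 2.7027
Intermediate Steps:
(3 - 7)**2/(-34) + 238/75 = (-4)**2*(-1/34) + 238*(1/75) = 16*(-1/34) + 238/75 = -8/17 + 238/75 = 3446/1275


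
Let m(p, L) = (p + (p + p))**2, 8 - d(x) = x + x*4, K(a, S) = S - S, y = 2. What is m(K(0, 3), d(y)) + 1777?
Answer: 1777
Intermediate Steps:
K(a, S) = 0
d(x) = 8 - 5*x (d(x) = 8 - (x + x*4) = 8 - (x + 4*x) = 8 - 5*x)
m(p, L) = 9*p**2 (m(p, L) = (p + 2*p)**2 = (3*p)**2 = 9*p**2)
m(K(0, 3), d(y)) + 1777 = 9*0**2 + 1777 = 9*0 + 1777 = 0 + 1777 = 1777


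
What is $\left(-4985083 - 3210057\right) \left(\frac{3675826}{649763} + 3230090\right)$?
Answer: $- \frac{17199932333174949440}{649763} \approx -2.6471 \cdot 10^{13}$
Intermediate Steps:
$\left(-4985083 - 3210057\right) \left(\frac{3675826}{649763} + 3230090\right) = - 8195140 \left(3675826 \cdot \frac{1}{649763} + 3230090\right) = - 8195140 \left(\frac{3675826}{649763} + 3230090\right) = \left(-8195140\right) \frac{2098796644496}{649763} = - \frac{17199932333174949440}{649763}$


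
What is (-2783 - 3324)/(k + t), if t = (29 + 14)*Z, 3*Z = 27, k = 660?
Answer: -6107/1047 ≈ -5.8329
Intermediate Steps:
Z = 9 (Z = (1/3)*27 = 9)
t = 387 (t = (29 + 14)*9 = 43*9 = 387)
(-2783 - 3324)/(k + t) = (-2783 - 3324)/(660 + 387) = -6107/1047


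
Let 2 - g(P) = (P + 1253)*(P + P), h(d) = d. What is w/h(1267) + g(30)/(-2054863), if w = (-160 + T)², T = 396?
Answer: 114545180774/2603511421 ≈ 43.996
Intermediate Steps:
w = 55696 (w = (-160 + 396)² = 236² = 55696)
g(P) = 2 - 2*P*(1253 + P) (g(P) = 2 - (P + 1253)*(P + P) = 2 - (1253 + P)*2*P = 2 - 2*P*(1253 + P))
w/h(1267) + g(30)/(-2054863) = 55696/1267 + (2 - 2506*30 - 2*30²)/(-2054863) = 55696*(1/1267) + (2 - 75180 - 2*900)*(-1/2054863) = 55696/1267 + (2 - 75180 - 1800)*(-1/2054863) = 55696/1267 - 76978*(-1/2054863) = 55696/1267 + 76978/2054863 = 114545180774/2603511421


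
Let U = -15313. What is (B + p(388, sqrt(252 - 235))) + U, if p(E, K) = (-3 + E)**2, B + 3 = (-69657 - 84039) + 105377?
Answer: 84590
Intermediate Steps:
B = -48322 (B = -3 + ((-69657 - 84039) + 105377) = -3 + (-153696 + 105377) = -3 - 48319 = -48322)
(B + p(388, sqrt(252 - 235))) + U = (-48322 + (-3 + 388)**2) - 15313 = (-48322 + 385**2) - 15313 = (-48322 + 148225) - 15313 = 99903 - 15313 = 84590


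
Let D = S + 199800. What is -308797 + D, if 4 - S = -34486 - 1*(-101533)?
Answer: -176040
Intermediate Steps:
S = -67043 (S = 4 - (-34486 - 1*(-101533)) = 4 - (-34486 + 101533) = 4 - 1*67047 = 4 - 67047 = -67043)
D = 132757 (D = -67043 + 199800 = 132757)
-308797 + D = -308797 + 132757 = -176040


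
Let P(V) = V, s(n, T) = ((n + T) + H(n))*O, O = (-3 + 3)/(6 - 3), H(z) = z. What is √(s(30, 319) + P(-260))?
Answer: 2*I*√65 ≈ 16.125*I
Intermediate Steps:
O = 0 (O = 0/3 = 0*(⅓) = 0)
s(n, T) = 0 (s(n, T) = ((n + T) + n)*0 = ((T + n) + n)*0 = (T + 2*n)*0 = 0)
√(s(30, 319) + P(-260)) = √(0 - 260) = √(-260) = 2*I*√65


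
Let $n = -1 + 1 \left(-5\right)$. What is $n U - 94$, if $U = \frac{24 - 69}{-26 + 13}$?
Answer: $- \frac{1492}{13} \approx -114.77$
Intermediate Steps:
$U = \frac{45}{13}$ ($U = - \frac{45}{-13} = \left(-45\right) \left(- \frac{1}{13}\right) = \frac{45}{13} \approx 3.4615$)
$n = -6$ ($n = -1 - 5 = -6$)
$n U - 94 = \left(-6\right) \frac{45}{13} - 94 = - \frac{270}{13} - 94 = - \frac{1492}{13}$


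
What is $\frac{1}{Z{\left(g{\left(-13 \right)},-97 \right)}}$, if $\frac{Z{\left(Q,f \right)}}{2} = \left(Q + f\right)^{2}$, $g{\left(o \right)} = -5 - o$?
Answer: $\frac{1}{15842} \approx 6.3123 \cdot 10^{-5}$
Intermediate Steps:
$Z{\left(Q,f \right)} = 2 \left(Q + f\right)^{2}$
$\frac{1}{Z{\left(g{\left(-13 \right)},-97 \right)}} = \frac{1}{2 \left(\left(-5 - -13\right) - 97\right)^{2}} = \frac{1}{2 \left(\left(-5 + 13\right) - 97\right)^{2}} = \frac{1}{2 \left(8 - 97\right)^{2}} = \frac{1}{2 \left(-89\right)^{2}} = \frac{1}{2 \cdot 7921} = \frac{1}{15842}$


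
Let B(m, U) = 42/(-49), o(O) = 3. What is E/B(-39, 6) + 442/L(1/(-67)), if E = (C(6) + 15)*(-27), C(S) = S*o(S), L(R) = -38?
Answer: 39059/38 ≈ 1027.9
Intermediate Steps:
B(m, U) = -6/7 (B(m, U) = 42*(-1/49) = -6/7)
C(S) = 3*S (C(S) = S*3 = 3*S)
E = -891 (E = (3*6 + 15)*(-27) = (18 + 15)*(-27) = 33*(-27) = -891)
E/B(-39, 6) + 442/L(1/(-67)) = -891/(-6/7) + 442/(-38) = -891*(-7/6) + 442*(-1/38) = 2079/2 - 221/19 = 39059/38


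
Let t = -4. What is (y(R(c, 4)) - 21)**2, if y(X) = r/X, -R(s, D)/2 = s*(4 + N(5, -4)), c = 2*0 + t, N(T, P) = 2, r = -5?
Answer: 1026169/2304 ≈ 445.39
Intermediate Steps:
c = -4 (c = 2*0 - 4 = 0 - 4 = -4)
R(s, D) = -12*s (R(s, D) = -2*s*(4 + 2) = -2*s*6 = -12*s)
y(X) = -5/X
(y(R(c, 4)) - 21)**2 = (-5/((-12*(-4))) - 21)**2 = (-5/48 - 21)**2 = (-1013/48)**2 = 1026169/2304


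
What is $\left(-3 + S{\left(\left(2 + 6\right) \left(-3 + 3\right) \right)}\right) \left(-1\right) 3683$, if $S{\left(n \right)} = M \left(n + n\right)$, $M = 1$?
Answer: $11049$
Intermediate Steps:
$S{\left(n \right)} = 2 n$ ($S{\left(n \right)} = 1 \left(n + n\right) = 1 \cdot 2 n = 2 n$)
$\left(-3 + S{\left(\left(2 + 6\right) \left(-3 + 3\right) \right)}\right) \left(-1\right) 3683 = \left(-3 + 2 \left(2 + 6\right) \left(-3 + 3\right)\right) \left(-1\right) 3683 = \left(-3 + 2 \cdot 8 \cdot 0\right) \left(-1\right) 3683 = \left(-3 + 2 \cdot 0\right) \left(-1\right) 3683 = \left(-3 + 0\right) \left(-1\right) 3683 = \left(-3\right) \left(-1\right) 3683 = 3 \cdot 3683 = 11049$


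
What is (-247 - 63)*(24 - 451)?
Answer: 132370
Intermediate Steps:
(-247 - 63)*(24 - 451) = -310*(-427) = 132370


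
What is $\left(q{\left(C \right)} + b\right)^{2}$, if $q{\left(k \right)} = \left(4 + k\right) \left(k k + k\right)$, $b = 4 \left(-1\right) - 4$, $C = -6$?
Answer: $4624$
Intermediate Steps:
$b = -8$ ($b = -4 - 4 = -8$)
$q{\left(k \right)} = \left(4 + k\right) \left(k + k^{2}\right)$ ($q{\left(k \right)} = \left(4 + k\right) \left(k^{2} + k\right) = \left(4 + k\right) \left(k + k^{2}\right)$)
$\left(q{\left(C \right)} + b\right)^{2} = \left(- 6 \left(4 + \left(-6\right)^{2} + 5 \left(-6\right)\right) - 8\right)^{2} = \left(- 6 \left(4 + 36 - 30\right) - 8\right)^{2} = \left(\left(-6\right) 10 - 8\right)^{2} = \left(-60 - 8\right)^{2} = \left(-68\right)^{2} = 4624$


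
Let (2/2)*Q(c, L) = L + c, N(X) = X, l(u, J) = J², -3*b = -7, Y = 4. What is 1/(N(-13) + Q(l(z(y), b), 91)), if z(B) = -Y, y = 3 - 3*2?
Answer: 9/751 ≈ 0.011984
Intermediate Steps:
y = -3 (y = 3 - 6 = -3)
b = 7/3 (b = -⅓*(-7) = 7/3 ≈ 2.3333)
z(B) = -4 (z(B) = -1*4 = -4)
Q(c, L) = L + c
1/(N(-13) + Q(l(z(y), b), 91)) = 1/(-13 + (91 + (7/3)²)) = 1/(-13 + (91 + 49/9)) = 1/(-13 + 868/9) = 1/(751/9) = 9/751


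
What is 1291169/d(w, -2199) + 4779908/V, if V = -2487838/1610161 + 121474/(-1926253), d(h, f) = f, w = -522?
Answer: -1164541986111594974131/391720287150474 ≈ -2.9729e+6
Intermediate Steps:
V = -712542586904/443082493819 (V = -2487838*1/1610161 + 121474*(-1/1926253) = -2487838/1610161 - 121474/1926253 = -712542586904/443082493819 ≈ -1.6081)
1291169/d(w, -2199) + 4779908/V = 1291169/(-2199) + 4779908/(-712542586904/443082493819) = 1291169*(-1/2199) + 4779908*(-443082493819/712542586904) = -1291169/2199 - 529473389216347163/178135646726 = -1164541986111594974131/391720287150474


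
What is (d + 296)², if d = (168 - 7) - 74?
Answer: 146689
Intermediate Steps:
d = 87 (d = 161 - 74 = 87)
(d + 296)² = (87 + 296)² = 383² = 146689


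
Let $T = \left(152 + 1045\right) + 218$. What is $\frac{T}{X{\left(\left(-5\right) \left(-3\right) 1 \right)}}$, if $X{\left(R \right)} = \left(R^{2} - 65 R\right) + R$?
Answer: $- \frac{283}{147} \approx -1.9252$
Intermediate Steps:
$X{\left(R \right)} = R^{2} - 64 R$
$T = 1415$ ($T = 1197 + 218 = 1415$)
$\frac{T}{X{\left(\left(-5\right) \left(-3\right) 1 \right)}} = \frac{1415}{\left(-5\right) \left(-3\right) 1 \left(-64 + \left(-5\right) \left(-3\right) 1\right)} = \frac{1415}{15 \cdot 1 \left(-64 + 15 \cdot 1\right)} = \frac{1415}{15 \left(-64 + 15\right)} = \frac{1415}{15 \left(-49\right)} = \frac{1415}{-735} = 1415 \left(- \frac{1}{735}\right) = - \frac{283}{147}$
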